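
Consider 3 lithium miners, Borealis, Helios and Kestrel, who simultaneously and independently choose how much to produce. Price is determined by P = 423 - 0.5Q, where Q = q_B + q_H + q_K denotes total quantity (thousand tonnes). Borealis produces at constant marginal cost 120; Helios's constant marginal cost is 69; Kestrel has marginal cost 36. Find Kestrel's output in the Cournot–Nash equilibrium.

252

Borealis's profit: π_B = (423 - 0.5Q)q_B - (120q_B). Setting ∂π_B/∂q_B = 0: 303 - q_B - (1/2)(q_H + q_K) = 0.
Helios's profit: π_H = (423 - 0.5Q)q_H - (69q_H). Setting ∂π_H/∂q_H = 0: 354 - q_H - (1/2)(q_B + q_K) = 0.
Kestrel's first-order condition: 387 - q_K - (1/2)(q_B + q_H) = 0.
Adding the 3 first-order conditions: 1044 − 2Q = 0, so Q = 522.
Back-substituting: q_B = (303 − 261)/(1/2) = 84, q_H = (354 − 261)/(1/2) = 186, q_K = (387 − 261)/(1/2) = 252.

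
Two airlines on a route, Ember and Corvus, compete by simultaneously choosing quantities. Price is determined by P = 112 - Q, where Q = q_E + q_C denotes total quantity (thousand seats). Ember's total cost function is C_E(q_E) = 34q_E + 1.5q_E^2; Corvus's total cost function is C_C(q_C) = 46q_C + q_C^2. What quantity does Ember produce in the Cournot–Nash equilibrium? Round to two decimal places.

Ember's profit: π_E = (112 - Q)q_E - (34q_E + (3/2)q_E²). Setting ∂π_E/∂q_E = 0: 78 - 5q_E - (q_C) = 0.
Corvus's profit: π_C = (112 - Q)q_C - (46q_C + q_C²). Setting ∂π_C/∂q_C = 0: 66 - 4q_C - (q_E) = 0.
Rearranging gives the reaction functions q_E = (78 - q_C)/5 and q_C = (66 - q_E)/4.
Solving the pair: q_E = 246/19, q_C = 252/19.

12.95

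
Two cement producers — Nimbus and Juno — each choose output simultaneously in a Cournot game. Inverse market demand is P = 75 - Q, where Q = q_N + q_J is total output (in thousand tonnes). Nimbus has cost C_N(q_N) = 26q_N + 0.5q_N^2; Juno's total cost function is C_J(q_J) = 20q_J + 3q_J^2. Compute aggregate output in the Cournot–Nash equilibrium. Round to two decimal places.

19.70

Nimbus's profit: π_N = (75 - Q)q_N - (26q_N + (1/2)q_N²). Setting ∂π_N/∂q_N = 0: 49 - 3q_N - (q_J) = 0.
Juno's profit: π_J = (75 - Q)q_J - (20q_J + 3q_J²). Setting ∂π_J/∂q_J = 0: 55 - 8q_J - (q_N) = 0.
Rearranging gives the reaction functions q_N = (49 - q_J)/3 and q_J = (55 - q_N)/8.
Substituting one into the other gives q_N = 337/23 and q_J = 116/23.
Total output Q = 337/23 + 116/23 = 453/23.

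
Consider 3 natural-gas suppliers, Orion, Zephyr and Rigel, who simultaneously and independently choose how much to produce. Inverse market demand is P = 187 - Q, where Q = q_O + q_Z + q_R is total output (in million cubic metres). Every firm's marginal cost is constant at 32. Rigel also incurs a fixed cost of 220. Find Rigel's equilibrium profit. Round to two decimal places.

1281.56

Each firm earns π_i = (187 - Q)q_i - 32q_i.
First-order condition (treating rivals' output as given): 155 - 2q_i - Σ_{j≠i} q_j = 0.
By symmetry each firm produces the same amount; substituting Σ_{j≠i} q_j = 2q_i yields q_i = 155/4.
Price P = 187 - 465/4 = 283/4.
Rigel's profit: (283/4 - 32)·(155/4) - 220 = 1281.5625.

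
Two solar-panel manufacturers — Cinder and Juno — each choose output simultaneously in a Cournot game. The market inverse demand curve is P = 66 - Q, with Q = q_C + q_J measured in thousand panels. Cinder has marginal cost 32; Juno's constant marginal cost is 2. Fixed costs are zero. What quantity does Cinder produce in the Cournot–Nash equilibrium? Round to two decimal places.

1.33

Cinder's profit: π_C = (66 - Q)q_C - (32q_C). Setting ∂π_C/∂q_C = 0: 34 - 2q_C - (q_J) = 0.
Juno's profit: π_J = (66 - Q)q_J - (2q_J). Setting ∂π_J/∂q_J = 0: 64 - 2q_J - (q_C) = 0.
Best responses: q_C = (34 - q_J)/2, q_J = (64 - q_C)/2.
Substituting one into the other gives q_C = 4/3 and q_J = 94/3.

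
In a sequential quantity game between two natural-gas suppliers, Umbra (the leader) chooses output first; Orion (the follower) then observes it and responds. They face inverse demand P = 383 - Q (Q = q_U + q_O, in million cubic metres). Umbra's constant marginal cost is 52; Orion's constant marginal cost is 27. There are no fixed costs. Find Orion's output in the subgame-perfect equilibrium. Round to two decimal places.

101.50

The follower Orion best-responds to any q_U: π_O = (383 - Q)q_O - 27q_O.
∂π_O/∂q_O = 356 - q_U - 2q_O = 0 gives the reaction function q_O = (356 - q_U)/2.
The leader anticipates this reaction. Substituting into P = 383 - Q gives P = 205 - (1/2)q_U, so π_U = (205 - (1/2)q_U)q_U - 52q_U.
The leader's first-order condition 153 - q_U = 0 yields q_U = 153.
Then q_O = (356 - 153)/2 = 203/2.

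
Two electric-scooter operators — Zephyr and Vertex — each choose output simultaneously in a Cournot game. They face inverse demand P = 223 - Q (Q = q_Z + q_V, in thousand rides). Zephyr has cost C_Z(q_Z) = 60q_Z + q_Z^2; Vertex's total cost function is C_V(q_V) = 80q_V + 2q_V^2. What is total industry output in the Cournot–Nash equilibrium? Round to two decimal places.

Zephyr's profit: π_Z = (223 - Q)q_Z - (60q_Z + q_Z²). Setting ∂π_Z/∂q_Z = 0: 163 - 4q_Z - (q_V) = 0.
Vertex's first-order condition: 143 - 6q_V - (q_Z) = 0.
Best responses: q_Z = (163 - q_V)/4, q_V = (143 - q_Z)/6.
Substituting one into the other gives q_Z = 835/23 and q_V = 409/23.
Total output Q = 835/23 + 409/23 = 1244/23.

54.09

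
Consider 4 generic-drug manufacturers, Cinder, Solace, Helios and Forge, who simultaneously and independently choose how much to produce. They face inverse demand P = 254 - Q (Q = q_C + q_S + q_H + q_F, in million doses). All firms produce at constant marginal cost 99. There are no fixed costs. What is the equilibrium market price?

Each firm earns π_i = (254 - Q)q_i - 99q_i.
Setting ∂π_i/∂q_i = 0 with rivals' quantities fixed: 155 - 2q_i - Σ_{j≠i} q_j = 0.
By symmetry each firm produces the same amount; substituting Σ_{j≠i} q_j = 3q_i yields q_i = 155/5 = 31.
Total output Q = 124, so price P = 254 - 124 = 130.

130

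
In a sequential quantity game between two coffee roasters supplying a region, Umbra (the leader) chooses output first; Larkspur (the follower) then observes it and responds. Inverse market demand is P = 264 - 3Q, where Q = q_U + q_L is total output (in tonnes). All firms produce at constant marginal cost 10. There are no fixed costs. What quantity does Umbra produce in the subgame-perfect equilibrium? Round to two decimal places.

42.33

The follower Larkspur best-responds to any q_U: π_L = (264 - 3Q)q_L - 10q_L.
∂π_L/∂q_L = 254 - 3q_U - 6q_L = 0 gives the reaction function q_L = (254 - 3q_U)/6.
The leader anticipates this reaction. Substituting into P = 264 - 3Q gives P = 137 - (3/2)q_U, so π_U = (137 - (3/2)q_U)q_U - 10q_U.
Leader FOC: 127 - 3q_U = 0, so q_U = 127/3.
Then q_L = (254 - 3·(127/3))/6 = 127/6.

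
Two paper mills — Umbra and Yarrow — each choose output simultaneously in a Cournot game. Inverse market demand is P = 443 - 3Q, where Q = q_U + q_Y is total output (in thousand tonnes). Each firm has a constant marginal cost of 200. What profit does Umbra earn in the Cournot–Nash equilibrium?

2187

Each firm earns π_i = (443 - 3Q)q_i - 200q_i.
First-order condition (treating rivals' output as given): 243 - 6q_i - 3q_j = 0.
With identical firms every q_j equals q_i, so q_j = q_i and 243 = 9q_i, giving q_i = 27.
Price P = 443 - 3·54 = 281.
Umbra's profit: (281 - 200)·27 = 2187.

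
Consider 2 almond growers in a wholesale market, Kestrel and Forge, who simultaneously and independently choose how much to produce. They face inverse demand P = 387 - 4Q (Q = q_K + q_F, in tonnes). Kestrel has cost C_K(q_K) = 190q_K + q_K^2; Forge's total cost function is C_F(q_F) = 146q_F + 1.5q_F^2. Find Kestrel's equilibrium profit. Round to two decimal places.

Kestrel's profit: π_K = (387 - 4Q)q_K - (190q_K + q_K²). Setting ∂π_K/∂q_K = 0: 197 - 10q_K - 4(q_F) = 0.
Forge's first-order condition: 241 - 11q_F - 4(q_K) = 0.
Rearranging gives the reaction functions q_K = (197 - 4q_F)/10 and q_F = (241 - 4q_K)/11.
Solving the pair: q_K = 1203/94, q_F = 811/47.
Price P = 387 - 4·30.0532 = 266.7872.
Kestrel's profit: 266.7872·(1203/94) - 190·(1203/94) - (1203/94)² = 818.9277.

818.93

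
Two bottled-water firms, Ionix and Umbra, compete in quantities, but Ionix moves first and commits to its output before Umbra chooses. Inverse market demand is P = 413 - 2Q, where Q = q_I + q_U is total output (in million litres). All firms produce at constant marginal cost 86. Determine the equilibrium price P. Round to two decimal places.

167.75

The follower Umbra best-responds to any q_I: π_U = (413 - 2Q)q_U - 86q_U.
∂π_U/∂q_U = 327 - 2q_I - 4q_U = 0 gives the reaction function q_U = (327 - 2q_I)/4.
The leader anticipates this reaction. Substituting into P = 413 - 2Q gives P = 499/2 - q_I, so π_I = (499/2 - q_I)q_I - 86q_I.
Maximising: ∂π_I/∂q_I = 327/2 - 2q_I = 0, giving q_I = 327/4.
Then q_U = (327 - 2·(327/4))/4 = 327/8.
Total output Q = 981/8, so price P = 413 - 2·(981/8) = 671/4.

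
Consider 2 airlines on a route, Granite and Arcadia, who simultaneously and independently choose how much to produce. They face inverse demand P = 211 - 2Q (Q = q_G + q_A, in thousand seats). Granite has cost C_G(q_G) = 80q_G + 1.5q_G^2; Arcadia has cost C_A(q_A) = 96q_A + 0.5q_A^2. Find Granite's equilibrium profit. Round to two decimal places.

657.84

Granite's profit: π_G = (211 - 2Q)q_G - (80q_G + (3/2)q_G²). Setting ∂π_G/∂q_G = 0: 131 - 7q_G - 2(q_A) = 0.
Arcadia's profit: π_A = (211 - 2Q)q_A - (96q_A + (1/2)q_A²). Setting ∂π_A/∂q_A = 0: 115 - 5q_A - 2(q_G) = 0.
Best responses: q_G = (131 - 2q_A)/7, q_A = (115 - 2q_G)/5.
Solving the pair: q_G = 425/31, q_A = 543/31.
Price P = 211 - 2·(968/31) = 148.5484.
Granite's profit: 148.5484·(425/31) - 80·(425/31) - (3/2)(425/31)² = 657.8434.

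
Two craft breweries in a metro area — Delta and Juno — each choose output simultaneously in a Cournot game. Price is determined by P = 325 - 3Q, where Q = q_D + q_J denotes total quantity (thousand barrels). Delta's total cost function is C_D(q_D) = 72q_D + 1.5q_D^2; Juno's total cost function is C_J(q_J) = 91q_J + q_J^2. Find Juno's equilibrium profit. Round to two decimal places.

1828.58

Delta's profit: π_D = (325 - 3Q)q_D - (72q_D + (3/2)q_D²). Setting ∂π_D/∂q_D = 0: 253 - 9q_D - 3(q_J) = 0.
Juno's first-order condition: 234 - 8q_J - 3(q_D) = 0.
Best responses: q_D = (253 - 3q_J)/9, q_J = (234 - 3q_D)/8.
Solving the pair: q_D = 1322/63, q_J = 449/21.
Price P = 325 - 3·42.3651 = 197.9048.
Juno's profit: 197.9048·(449/21) - 91·(449/21) - (449/21)² = 1828.5805.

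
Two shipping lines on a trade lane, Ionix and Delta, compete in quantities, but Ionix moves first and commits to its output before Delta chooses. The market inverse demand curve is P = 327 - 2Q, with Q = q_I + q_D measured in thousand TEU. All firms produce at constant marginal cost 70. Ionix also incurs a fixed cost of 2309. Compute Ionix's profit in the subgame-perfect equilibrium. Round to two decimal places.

The follower Delta best-responds to any q_I: π_D = (327 - 2Q)q_D - 70q_D.
Follower FOC: 257 - 2q_I - 4q_D = 0, so q_D(q_I) = (257 - 2q_I)/4.
Ionix substitutes q_D(q_I) into its own profit: π_I = q_I(327 - 2q_I - (257 - 2q_I)/2) - 70q_I = (397/2 - q_I)q_I - 70q_I.
Maximising: ∂π_I/∂q_I = 257/2 - 2q_I = 0, giving q_I = 257/4.
Then q_D = (257 - 2·(257/4))/4 = 257/8.
Price P = 327 - 2·(771/8) = 537/4.
Ionix's profit: (537/4 - 70)·(257/4) - 2309 = 1819.0625.

1819.06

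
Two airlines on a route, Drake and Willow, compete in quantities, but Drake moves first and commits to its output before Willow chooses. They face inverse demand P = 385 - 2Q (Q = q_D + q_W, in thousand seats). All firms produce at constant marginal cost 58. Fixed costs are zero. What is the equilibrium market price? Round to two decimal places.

139.75

Solve by backward induction. Given q_D, the follower Willow maximises π_W = (385 - 2q_D - 2q_W)q_W - 58q_W.
Setting the follower's marginal profit to zero, 327 - 2q_D - 4q_W = 0, i.e. q_W = (327 - 2q_D)/4.
The leader anticipates this reaction. Substituting into P = 385 - 2Q gives P = 443/2 - q_D, so π_D = (443/2 - q_D)q_D - 58q_D.
The leader's first-order condition 327/2 - 2q_D = 0 yields q_D = 327/4.
Then q_W = (327 - 2·(327/4))/4 = 327/8.
Total output Q = 981/8, so price P = 385 - 2·(981/8) = 559/4.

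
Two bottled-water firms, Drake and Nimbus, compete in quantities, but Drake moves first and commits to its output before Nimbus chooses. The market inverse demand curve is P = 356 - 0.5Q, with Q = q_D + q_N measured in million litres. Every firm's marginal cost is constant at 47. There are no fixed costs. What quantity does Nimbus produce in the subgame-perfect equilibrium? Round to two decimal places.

The follower Nimbus best-responds to any q_D: π_N = (356 - 0.5Q)q_N - 47q_N.
Follower FOC: 309 - (1/2)q_D - q_N = 0, so q_N(q_D) = (309 - (1/2)q_D).
Drake substitutes q_N(q_D) into its own profit: π_D = q_D(356 - (1/2)q_D - (309 - (1/2)q_D)/2) - 47q_D = (403/2 - (1/4)q_D)q_D - 47q_D.
Maximising: ∂π_D/∂q_D = 309/2 - (1/2)q_D = 0, giving q_D = 309.
Then q_N = (309 - (1/2)·309) = 309/2.

154.50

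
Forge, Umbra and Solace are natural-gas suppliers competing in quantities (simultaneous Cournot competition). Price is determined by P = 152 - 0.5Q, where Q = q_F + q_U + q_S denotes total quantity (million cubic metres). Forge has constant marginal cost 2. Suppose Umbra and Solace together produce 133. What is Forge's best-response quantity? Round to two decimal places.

83.50

With rivals' combined output fixed at 133, Forge's profit is π_F = (152 - (1/2)·133 - (1/2)q_F)q_F - (2q_F) = (171/2 - (1/2)q_F)q_F - (2q_F).
∂π_F/∂q_F = 167/2 - q_F = 0, so q_F = 167/2.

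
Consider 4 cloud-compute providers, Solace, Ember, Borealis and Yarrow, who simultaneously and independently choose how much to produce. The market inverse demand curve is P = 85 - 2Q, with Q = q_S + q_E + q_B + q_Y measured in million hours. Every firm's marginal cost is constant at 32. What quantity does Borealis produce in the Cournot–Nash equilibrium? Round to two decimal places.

Each firm earns π_i = (85 - 2Q)q_i - 32q_i.
First-order condition (treating rivals' output as given): 53 - 4q_i - 2·Σ_{j≠i} q_j = 0.
With identical firms every q_j equals q_i, so Σ_{j≠i} q_j = 3q_i and 53 = 10q_i, giving q_i = 53/10.

5.30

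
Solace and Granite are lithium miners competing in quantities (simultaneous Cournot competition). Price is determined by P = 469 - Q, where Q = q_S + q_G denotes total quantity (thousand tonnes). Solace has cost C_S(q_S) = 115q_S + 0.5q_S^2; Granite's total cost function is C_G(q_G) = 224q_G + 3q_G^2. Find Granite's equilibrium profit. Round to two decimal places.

1097.63

Solace's profit: π_S = (469 - Q)q_S - (115q_S + (1/2)q_S²). Setting ∂π_S/∂q_S = 0: 354 - 3q_S - (q_G) = 0.
Granite's first-order condition: 245 - 8q_G - (q_S) = 0.
Best responses: q_S = (354 - q_G)/3, q_G = (245 - q_S)/8.
Solving the pair: q_S = 112.4783, q_G = 381/23.
Price P = 469 - 129.0435 = 339.9565.
Granite's profit: 339.9565·(381/23) - 224·(381/23) - 3(381/23)² = 1097.6257.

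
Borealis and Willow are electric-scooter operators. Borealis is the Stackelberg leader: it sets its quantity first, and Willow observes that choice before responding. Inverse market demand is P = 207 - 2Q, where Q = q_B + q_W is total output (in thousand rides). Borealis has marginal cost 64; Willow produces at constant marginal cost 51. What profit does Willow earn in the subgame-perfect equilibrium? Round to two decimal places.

1035.13

The follower Willow best-responds to any q_B: π_W = (207 - 2Q)q_W - 51q_W.
Follower FOC: 156 - 2q_B - 4q_W = 0, so q_W(q_B) = (156 - 2q_B)/4.
The leader anticipates this reaction. Substituting into P = 207 - 2Q gives P = 129 - q_B, so π_B = (129 - q_B)q_B - 64q_B.
Maximising: ∂π_B/∂q_B = 65 - 2q_B = 0, giving q_B = 65/2.
Then q_W = (156 - 2·(65/2))/4 = 91/4.
Price P = 207 - 2·(221/4) = 193/2.
Willow's profit: (193/2 - 51)·(91/4) = 1035.1250.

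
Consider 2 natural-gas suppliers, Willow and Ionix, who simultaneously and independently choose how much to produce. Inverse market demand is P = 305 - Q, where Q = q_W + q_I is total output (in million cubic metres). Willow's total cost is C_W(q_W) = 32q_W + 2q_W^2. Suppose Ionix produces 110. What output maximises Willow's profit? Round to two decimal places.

With the rival's output fixed at 110, Willow's profit is π_W = (305 - 110 - q_W)q_W - (32q_W + 2q_W²) = (195 - q_W)q_W - (32q_W + 2q_W²).
∂π_W/∂q_W = 163 - 6q_W = 0, so q_W = 163/6.

27.17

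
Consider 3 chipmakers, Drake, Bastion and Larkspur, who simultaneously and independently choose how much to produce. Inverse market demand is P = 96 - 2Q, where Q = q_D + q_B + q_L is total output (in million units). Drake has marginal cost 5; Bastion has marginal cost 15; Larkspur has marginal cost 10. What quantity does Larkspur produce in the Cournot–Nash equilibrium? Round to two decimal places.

Drake's profit: π_D = (96 - 2Q)q_D - (5q_D). Setting ∂π_D/∂q_D = 0: 91 - 4q_D - 2(q_B + q_L) = 0.
Bastion's profit: π_B = (96 - 2Q)q_B - (15q_B). Setting ∂π_B/∂q_B = 0: 81 - 4q_B - 2(q_D + q_L) = 0.
Larkspur's profit: π_L = (96 - 2Q)q_L - (10q_L). Setting ∂π_L/∂q_L = 0: 86 - 4q_L - 2(q_D + q_B) = 0.
Summing all 3 equations gives 258 − 8Q = 0, hence Q = 129/4.
Back-substituting: q_D = (91 − 129/2)/2 = 53/4, q_B = (81 − 129/2)/2 = 33/4, q_L = (86 − 129/2)/2 = 43/4.

10.75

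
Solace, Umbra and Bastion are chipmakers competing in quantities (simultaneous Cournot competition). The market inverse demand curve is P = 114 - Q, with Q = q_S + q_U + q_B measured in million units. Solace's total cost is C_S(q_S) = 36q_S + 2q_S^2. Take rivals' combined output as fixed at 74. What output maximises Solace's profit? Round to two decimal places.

With rivals' combined output fixed at 74, Solace's profit is π_S = (114 - 74 - q_S)q_S - (36q_S + 2q_S²) = (40 - q_S)q_S - (36q_S + 2q_S²).
∂π_S/∂q_S = 4 - 6q_S = 0, so q_S = 2/3.

0.67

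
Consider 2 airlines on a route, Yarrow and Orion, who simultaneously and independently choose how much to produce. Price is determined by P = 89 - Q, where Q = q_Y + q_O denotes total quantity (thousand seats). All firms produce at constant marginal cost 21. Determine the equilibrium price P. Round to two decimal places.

43.67

Each firm earns π_i = (89 - Q)q_i - 21q_i.
Setting ∂π_i/∂q_i = 0 with rivals' quantities fixed: 68 - 2q_i - q_j = 0.
By symmetry each firm produces the same amount; substituting q_j = q_i yields q_i = 68/3.
Total output Q = 136/3, so price P = 89 - 136/3 = 131/3.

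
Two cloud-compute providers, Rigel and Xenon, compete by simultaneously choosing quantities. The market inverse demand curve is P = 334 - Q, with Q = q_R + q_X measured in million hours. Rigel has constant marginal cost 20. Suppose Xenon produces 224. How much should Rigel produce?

45

With the rival's output fixed at 224, Rigel's profit is π_R = (334 - 224 - q_R)q_R - (20q_R) = (110 - q_R)q_R - (20q_R).
∂π_R/∂q_R = 90 - 2q_R = 0, so q_R = 45.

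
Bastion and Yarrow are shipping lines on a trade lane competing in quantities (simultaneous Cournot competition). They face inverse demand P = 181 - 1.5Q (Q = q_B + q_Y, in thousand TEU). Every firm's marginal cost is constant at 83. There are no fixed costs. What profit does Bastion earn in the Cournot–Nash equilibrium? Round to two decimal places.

Each firm earns π_i = (181 - 1.5Q)q_i - 83q_i.
Setting ∂π_i/∂q_i = 0 with rivals' quantities fixed: 98 - 3q_i - (3/2)q_j = 0.
With identical firms every q_j equals q_i, so q_j = q_i and 98 = (9/2)q_i, giving q_i = 196/9.
Price P = 181 - (3/2)·(392/9) = 347/3.
Bastion's profit: (347/3 - 83)·(196/9) = 711.4074.

711.41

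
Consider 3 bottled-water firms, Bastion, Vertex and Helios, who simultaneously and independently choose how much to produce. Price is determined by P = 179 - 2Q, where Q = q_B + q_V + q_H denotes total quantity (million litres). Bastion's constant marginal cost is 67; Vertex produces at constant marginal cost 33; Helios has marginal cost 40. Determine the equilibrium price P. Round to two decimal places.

Bastion's profit: π_B = (179 - 2Q)q_B - (67q_B). Setting ∂π_B/∂q_B = 0: 112 - 4q_B - 2(q_V + q_H) = 0.
Vertex's profit: π_V = (179 - 2Q)q_V - (33q_V). Setting ∂π_V/∂q_V = 0: 146 - 4q_V - 2(q_B + q_H) = 0.
Helios's profit: π_H = (179 - 2Q)q_H - (40q_H). Setting ∂π_H/∂q_H = 0: 139 - 4q_H - 2(q_B + q_V) = 0.
Adding the 3 conditions: 397 − 4Q − 4Q = 0, i.e. Q = 397/8.
Back-substituting: q_B = (112 − 397/4)/2 = 51/8, q_V = (146 − 397/4)/2 = 187/8, q_H = (139 − 397/4)/2 = 159/8.
Total output Q = 397/8, so price P = 179 - 2·(397/8) = 319/4.

79.75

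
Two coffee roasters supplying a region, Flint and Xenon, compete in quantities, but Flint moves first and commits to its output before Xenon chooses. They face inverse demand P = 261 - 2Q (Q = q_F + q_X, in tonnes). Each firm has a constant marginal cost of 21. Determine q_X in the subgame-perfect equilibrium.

The follower Xenon best-responds to any q_F: π_X = (261 - 2Q)q_X - 21q_X.
Follower FOC: 240 - 2q_F - 4q_X = 0, so q_X(q_F) = (240 - 2q_F)/4.
The leader anticipates this reaction. Substituting into P = 261 - 2Q gives P = 141 - q_F, so π_F = (141 - q_F)q_F - 21q_F.
The leader's first-order condition 120 - 2q_F = 0 yields q_F = 60.
Then q_X = (240 - 2·60)/4 = 30.

30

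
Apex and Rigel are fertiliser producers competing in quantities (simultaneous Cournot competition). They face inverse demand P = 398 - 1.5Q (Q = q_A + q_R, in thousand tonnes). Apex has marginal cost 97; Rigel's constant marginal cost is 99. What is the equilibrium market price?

Apex's profit: π_A = (398 - 1.5Q)q_A - (97q_A). Setting ∂π_A/∂q_A = 0: 301 - 3q_A - (3/2)(q_R) = 0.
Rigel's first-order condition: 299 - 3q_R - (3/2)(q_A) = 0.
Best responses: q_A = (301 - (3/2)q_R)/3, q_R = (299 - (3/2)q_A)/3.
Substituting one into the other gives q_A = 202/3 and q_R = 66.
Total output Q = 400/3, so price P = 398 - (3/2)·(400/3) = 198.

198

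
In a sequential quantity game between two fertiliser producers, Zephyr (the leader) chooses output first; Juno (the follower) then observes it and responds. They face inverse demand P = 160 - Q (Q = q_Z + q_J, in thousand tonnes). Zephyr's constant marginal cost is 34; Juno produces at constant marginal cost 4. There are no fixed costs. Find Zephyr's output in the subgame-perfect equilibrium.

The follower Juno best-responds to any q_Z: π_J = (160 - Q)q_J - 4q_J.
Follower FOC: 156 - q_Z - 2q_J = 0, so q_J(q_Z) = (156 - q_Z)/2.
Zephyr substitutes q_J(q_Z) into its own profit: π_Z = q_Z(160 - q_Z - (156 - q_Z)/2) - 34q_Z = (82 - (1/2)q_Z)q_Z - 34q_Z.
Leader FOC: 48 - q_Z = 0, so q_Z = 48.
Then q_J = (156 - 48)/2 = 54.

48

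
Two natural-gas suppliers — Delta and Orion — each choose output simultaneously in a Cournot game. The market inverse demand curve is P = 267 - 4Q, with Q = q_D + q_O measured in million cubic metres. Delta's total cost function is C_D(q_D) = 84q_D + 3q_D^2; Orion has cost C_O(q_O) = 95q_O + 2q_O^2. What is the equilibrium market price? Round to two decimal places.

183.21

Delta's profit: π_D = (267 - 4Q)q_D - (84q_D + 3q_D²). Setting ∂π_D/∂q_D = 0: 183 - 14q_D - 4(q_O) = 0.
Orion's profit: π_O = (267 - 4Q)q_O - (95q_O + 2q_O²). Setting ∂π_O/∂q_O = 0: 172 - 12q_O - 4(q_D) = 0.
Best responses: q_D = (183 - 4q_O)/14, q_O = (172 - 4q_D)/12.
Substituting one into the other gives q_D = 377/38 and q_O = 419/38.
Total output Q = 398/19, so price P = 267 - 4·(398/19) = 183.2105.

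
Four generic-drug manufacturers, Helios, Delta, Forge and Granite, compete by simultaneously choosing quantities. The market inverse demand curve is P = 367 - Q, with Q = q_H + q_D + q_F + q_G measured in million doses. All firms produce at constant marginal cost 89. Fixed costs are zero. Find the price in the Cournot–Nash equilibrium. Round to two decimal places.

144.60

Each firm earns π_i = (367 - Q)q_i - 89q_i.
Setting ∂π_i/∂q_i = 0 with rivals' quantities fixed: 278 - 2q_i - Σ_{j≠i} q_j = 0.
By symmetry each firm produces the same amount; substituting Σ_{j≠i} q_j = 3q_i yields q_i = 278/5.
Total output Q = 1112/5, so price P = 367 - 1112/5 = 723/5.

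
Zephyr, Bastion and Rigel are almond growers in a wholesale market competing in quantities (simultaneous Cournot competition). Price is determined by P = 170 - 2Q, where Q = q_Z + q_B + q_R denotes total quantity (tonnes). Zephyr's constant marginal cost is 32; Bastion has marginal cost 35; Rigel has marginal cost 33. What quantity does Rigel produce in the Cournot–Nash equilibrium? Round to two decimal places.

17.25

Zephyr's profit: π_Z = (170 - 2Q)q_Z - (32q_Z). Setting ∂π_Z/∂q_Z = 0: 138 - 4q_Z - 2(q_B + q_R) = 0.
Bastion's profit: π_B = (170 - 2Q)q_B - (35q_B). Setting ∂π_B/∂q_B = 0: 135 - 4q_B - 2(q_Z + q_R) = 0.
Rigel's first-order condition: 137 - 4q_R - 2(q_Z + q_B) = 0.
Adding the 3 conditions: 410 − 4Q − 4Q = 0, i.e. Q = 205/4.
Back-substituting: q_Z = (138 − 205/2)/2 = 71/4, q_B = (135 − 205/2)/2 = 65/4, q_R = (137 − 205/2)/2 = 69/4.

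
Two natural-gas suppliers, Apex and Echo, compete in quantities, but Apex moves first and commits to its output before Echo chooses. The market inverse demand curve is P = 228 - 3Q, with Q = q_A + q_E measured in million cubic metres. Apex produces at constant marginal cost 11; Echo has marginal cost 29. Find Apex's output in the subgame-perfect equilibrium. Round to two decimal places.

The follower Echo best-responds to any q_A: π_E = (228 - 3Q)q_E - 29q_E.
∂π_E/∂q_E = 199 - 3q_A - 6q_E = 0 gives the reaction function q_E = (199 - 3q_A)/6.
The leader anticipates this reaction. Substituting into P = 228 - 3Q gives P = 257/2 - (3/2)q_A, so π_A = (257/2 - (3/2)q_A)q_A - 11q_A.
Leader FOC: 235/2 - 3q_A = 0, so q_A = 235/6.
Then q_E = (199 - 3·(235/6))/6 = 163/12.

39.17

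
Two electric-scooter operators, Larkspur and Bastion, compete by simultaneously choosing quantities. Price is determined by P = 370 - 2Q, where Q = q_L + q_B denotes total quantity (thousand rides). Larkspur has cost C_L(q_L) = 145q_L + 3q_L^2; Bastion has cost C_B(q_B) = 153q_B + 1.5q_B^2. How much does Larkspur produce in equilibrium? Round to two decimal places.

Larkspur's profit: π_L = (370 - 2Q)q_L - (145q_L + 3q_L²). Setting ∂π_L/∂q_L = 0: 225 - 10q_L - 2(q_B) = 0.
Bastion's first-order condition: 217 - 7q_B - 2(q_L) = 0.
So q_L = (225 - 2q_B)/10 and q_B = (217 - 2q_L)/7.
Substituting one into the other gives q_L = 1141/66 and q_B = 860/33.

17.29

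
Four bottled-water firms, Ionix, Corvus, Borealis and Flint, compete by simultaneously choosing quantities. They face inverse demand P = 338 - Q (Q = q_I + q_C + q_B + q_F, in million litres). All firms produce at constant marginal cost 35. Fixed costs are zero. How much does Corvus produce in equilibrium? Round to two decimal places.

60.60

A representative firm's profit is π_i = q_i(338 - Q) - 35q_i.
Setting ∂π_i/∂q_i = 0 with rivals' quantities fixed: 303 - 2q_i - Σ_{j≠i} q_j = 0.
By symmetry each firm produces the same amount; substituting Σ_{j≠i} q_j = 3q_i yields q_i = 303/5.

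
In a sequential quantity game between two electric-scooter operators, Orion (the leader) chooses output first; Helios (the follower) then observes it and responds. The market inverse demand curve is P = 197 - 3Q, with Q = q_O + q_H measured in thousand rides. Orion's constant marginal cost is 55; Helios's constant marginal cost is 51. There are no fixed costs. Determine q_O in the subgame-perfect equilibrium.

23

Solve by backward induction. Given q_O, the follower Helios maximises π_H = (197 - 3q_O - 3q_H)q_H - 51q_H.
∂π_H/∂q_H = 146 - 3q_O - 6q_H = 0 gives the reaction function q_H = (146 - 3q_O)/6.
The leader anticipates this reaction. Substituting into P = 197 - 3Q gives P = 124 - (3/2)q_O, so π_O = (124 - (3/2)q_O)q_O - 55q_O.
The leader's first-order condition 69 - 3q_O = 0 yields q_O = 23.
Then q_H = (146 - 3·23)/6 = 77/6.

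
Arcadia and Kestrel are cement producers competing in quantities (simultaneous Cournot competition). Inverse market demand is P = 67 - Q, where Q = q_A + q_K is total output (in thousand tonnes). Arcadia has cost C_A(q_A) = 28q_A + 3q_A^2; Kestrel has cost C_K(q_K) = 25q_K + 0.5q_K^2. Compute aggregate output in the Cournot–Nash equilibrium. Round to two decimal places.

16.17

Arcadia's profit: π_A = (67 - Q)q_A - (28q_A + 3q_A²). Setting ∂π_A/∂q_A = 0: 39 - 8q_A - (q_K) = 0.
Kestrel's first-order condition: 42 - 3q_K - (q_A) = 0.
So q_A = (39 - q_K)/8 and q_K = (42 - q_A)/3.
Solving the pair: q_A = 75/23, q_K = 297/23.
Total output Q = 75/23 + 297/23 = 372/23.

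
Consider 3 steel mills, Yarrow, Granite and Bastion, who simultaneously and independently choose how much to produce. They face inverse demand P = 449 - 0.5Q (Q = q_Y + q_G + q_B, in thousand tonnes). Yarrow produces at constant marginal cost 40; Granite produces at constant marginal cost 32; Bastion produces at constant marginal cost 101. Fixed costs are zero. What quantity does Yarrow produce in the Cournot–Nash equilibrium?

231

Yarrow's profit: π_Y = (449 - 0.5Q)q_Y - (40q_Y). Setting ∂π_Y/∂q_Y = 0: 409 - q_Y - (1/2)(q_G + q_B) = 0.
Granite's first-order condition: 417 - q_G - (1/2)(q_Y + q_B) = 0.
Bastion's profit: π_B = (449 - 0.5Q)q_B - (101q_B). Setting ∂π_B/∂q_B = 0: 348 - q_B - (1/2)(q_Y + q_G) = 0.
Adding the 3 first-order conditions: 1174 − 2Q = 0, so Q = 587.
Back-substituting: q_Y = (409 − 587/2)/(1/2) = 231, q_G = (417 − 587/2)/(1/2) = 247, q_B = (348 − 587/2)/(1/2) = 109.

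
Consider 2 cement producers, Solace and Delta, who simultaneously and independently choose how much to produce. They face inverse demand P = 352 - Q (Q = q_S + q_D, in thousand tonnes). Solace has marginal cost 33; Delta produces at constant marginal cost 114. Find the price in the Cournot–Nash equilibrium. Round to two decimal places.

166.33

Solace's profit: π_S = (352 - Q)q_S - (33q_S). Setting ∂π_S/∂q_S = 0: 319 - 2q_S - (q_D) = 0.
Delta's profit: π_D = (352 - Q)q_D - (114q_D). Setting ∂π_D/∂q_D = 0: 238 - 2q_D - (q_S) = 0.
So q_S = (319 - q_D)/2 and q_D = (238 - q_S)/2.
Solving the pair: q_S = 400/3, q_D = 157/3.
Total output Q = 557/3, so price P = 352 - 557/3 = 499/3.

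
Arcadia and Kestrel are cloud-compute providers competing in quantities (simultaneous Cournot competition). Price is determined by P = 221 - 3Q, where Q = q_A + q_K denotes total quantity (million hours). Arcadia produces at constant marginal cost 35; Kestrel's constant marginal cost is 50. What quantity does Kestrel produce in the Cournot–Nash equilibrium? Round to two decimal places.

17.33

Arcadia's profit: π_A = (221 - 3Q)q_A - (35q_A). Setting ∂π_A/∂q_A = 0: 186 - 6q_A - 3(q_K) = 0.
Kestrel's profit: π_K = (221 - 3Q)q_K - (50q_K). Setting ∂π_K/∂q_K = 0: 171 - 6q_K - 3(q_A) = 0.
Best responses: q_A = (186 - 3q_K)/6, q_K = (171 - 3q_A)/6.
Substituting one into the other gives q_A = 67/3 and q_K = 52/3.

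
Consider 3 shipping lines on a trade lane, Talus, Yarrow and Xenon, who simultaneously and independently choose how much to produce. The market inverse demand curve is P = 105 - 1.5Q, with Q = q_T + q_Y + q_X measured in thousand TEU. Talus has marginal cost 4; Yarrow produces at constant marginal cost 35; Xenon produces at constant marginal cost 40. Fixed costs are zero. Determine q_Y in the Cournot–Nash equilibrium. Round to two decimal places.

7.33

Talus's profit: π_T = (105 - 1.5Q)q_T - (4q_T). Setting ∂π_T/∂q_T = 0: 101 - 3q_T - (3/2)(q_Y + q_X) = 0.
Yarrow's profit: π_Y = (105 - 1.5Q)q_Y - (35q_Y). Setting ∂π_Y/∂q_Y = 0: 70 - 3q_Y - (3/2)(q_T + q_X) = 0.
Xenon's profit: π_X = (105 - 1.5Q)q_X - (40q_X). Setting ∂π_X/∂q_X = 0: 65 - 3q_X - (3/2)(q_T + q_Y) = 0.
Adding the 3 conditions: 236 − 3Q − 3Q = 0, i.e. Q = 118/3.
Back-substituting: q_T = (101 − 59)/(3/2) = 28, q_Y = (70 − 59)/(3/2) = 22/3, q_X = (65 − 59)/(3/2) = 4.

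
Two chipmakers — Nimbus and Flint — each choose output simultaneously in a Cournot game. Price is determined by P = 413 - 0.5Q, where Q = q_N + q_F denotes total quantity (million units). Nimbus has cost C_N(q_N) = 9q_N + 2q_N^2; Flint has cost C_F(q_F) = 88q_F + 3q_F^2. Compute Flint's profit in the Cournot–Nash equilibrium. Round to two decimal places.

5869.06

Nimbus's profit: π_N = (413 - 0.5Q)q_N - (9q_N + 2q_N²). Setting ∂π_N/∂q_N = 0: 404 - 5q_N - (1/2)(q_F) = 0.
Flint's first-order condition: 325 - 7q_F - (1/2)(q_N) = 0.
Rearranging gives the reaction functions q_N = (404 - (1/2)q_F)/5 and q_F = (325 - (1/2)q_N)/7.
Solving the pair: q_N = 76.7050, q_F = 40.9496.
Price P = 413 - (1/2)·117.6547 = 354.1727.
Flint's profit: 354.1727·40.9496 - 88·40.9496 - 3·40.9496² = 5869.0556.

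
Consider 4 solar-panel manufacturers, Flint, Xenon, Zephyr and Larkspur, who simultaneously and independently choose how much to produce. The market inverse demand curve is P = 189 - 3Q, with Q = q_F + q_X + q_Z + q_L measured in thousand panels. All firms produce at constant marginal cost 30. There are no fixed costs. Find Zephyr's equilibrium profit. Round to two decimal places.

337.08

A representative firm's profit is π_i = q_i(189 - 3Q) - 30q_i.
Setting ∂π_i/∂q_i = 0 with rivals' quantities fixed: 159 - 6q_i - 3·Σ_{j≠i} q_j = 0.
With identical firms every q_j equals q_i, so Σ_{j≠i} q_j = 3q_i and 159 = 15q_i, giving q_i = 53/5.
Price P = 189 - 3·(212/5) = 309/5.
Zephyr's profit: (309/5 - 30)·(53/5) = 337.0800.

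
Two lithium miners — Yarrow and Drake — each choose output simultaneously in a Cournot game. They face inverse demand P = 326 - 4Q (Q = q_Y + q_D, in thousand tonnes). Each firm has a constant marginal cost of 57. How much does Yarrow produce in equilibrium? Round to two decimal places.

22.42

A representative firm's profit is π_i = q_i(326 - 4Q) - 57q_i.
First-order condition (treating rivals' output as given): 269 - 8q_i - 4q_j = 0.
By symmetry each firm produces the same amount; substituting q_j = q_i yields q_i = 269/12.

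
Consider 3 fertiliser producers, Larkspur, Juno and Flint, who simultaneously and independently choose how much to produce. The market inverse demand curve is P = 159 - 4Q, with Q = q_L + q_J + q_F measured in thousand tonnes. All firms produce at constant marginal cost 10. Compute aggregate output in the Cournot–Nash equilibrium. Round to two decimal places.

Each firm earns π_i = (159 - 4Q)q_i - 10q_i.
First-order condition (treating rivals' output as given): 149 - 8q_i - 4·Σ_{j≠i} q_j = 0.
With identical firms every q_j equals q_i, so Σ_{j≠i} q_j = 2q_i and 149 = 16q_i, giving q_i = 149/16.
Total output Q = 149/16 + 149/16 + 149/16 = 447/16.

27.94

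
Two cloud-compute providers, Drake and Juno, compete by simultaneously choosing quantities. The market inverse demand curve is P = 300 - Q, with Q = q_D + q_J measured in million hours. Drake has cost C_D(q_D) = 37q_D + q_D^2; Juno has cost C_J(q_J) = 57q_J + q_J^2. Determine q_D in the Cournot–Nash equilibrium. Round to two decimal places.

Drake's profit: π_D = (300 - Q)q_D - (37q_D + q_D²). Setting ∂π_D/∂q_D = 0: 263 - 4q_D - (q_J) = 0.
Juno's profit: π_J = (300 - Q)q_J - (57q_J + q_J²). Setting ∂π_J/∂q_J = 0: 243 - 4q_J - (q_D) = 0.
So q_D = (263 - q_J)/4 and q_J = (243 - q_D)/4.
Solving the pair: q_D = 809/15, q_J = 709/15.

53.93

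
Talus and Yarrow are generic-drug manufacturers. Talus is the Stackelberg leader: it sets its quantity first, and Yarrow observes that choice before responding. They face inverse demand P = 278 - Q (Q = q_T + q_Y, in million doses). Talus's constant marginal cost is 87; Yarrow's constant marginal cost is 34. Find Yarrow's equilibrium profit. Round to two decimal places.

Solve by backward induction. Given q_T, the follower Yarrow maximises π_Y = (278 - q_T - q_Y)q_Y - 34q_Y.
Setting the follower's marginal profit to zero, 244 - q_T - 2q_Y = 0, i.e. q_Y = (244 - q_T)/2.
Talus substitutes q_Y(q_T) into its own profit: π_T = q_T(278 - q_T - (244 - q_T)/2) - 87q_T = (156 - (1/2)q_T)q_T - 87q_T.
Maximising: ∂π_T/∂q_T = 69 - q_T = 0, giving q_T = 69.
Then q_Y = (244 - 69)/2 = 175/2.
Price P = 278 - 313/2 = 243/2.
Yarrow's profit: (243/2 - 34)·(175/2) = 7656.2500.

7656.25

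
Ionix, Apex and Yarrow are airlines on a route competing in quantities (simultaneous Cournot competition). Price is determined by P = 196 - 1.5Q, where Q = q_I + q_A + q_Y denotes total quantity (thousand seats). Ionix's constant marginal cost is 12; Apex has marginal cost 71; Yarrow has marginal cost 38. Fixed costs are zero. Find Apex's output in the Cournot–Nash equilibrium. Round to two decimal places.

Ionix's profit: π_I = (196 - 1.5Q)q_I - (12q_I). Setting ∂π_I/∂q_I = 0: 184 - 3q_I - (3/2)(q_A + q_Y) = 0.
Apex's profit: π_A = (196 - 1.5Q)q_A - (71q_A). Setting ∂π_A/∂q_A = 0: 125 - 3q_A - (3/2)(q_I + q_Y) = 0.
Yarrow's profit: π_Y = (196 - 1.5Q)q_Y - (38q_Y). Setting ∂π_Y/∂q_Y = 0: 158 - 3q_Y - (3/2)(q_I + q_A) = 0.
Summing all 3 equations gives 467 − 6Q = 0, hence Q = 467/6.
Back-substituting: q_I = (184 − 467/4)/(3/2) = 269/6, q_A = (125 − 467/4)/(3/2) = 11/2, q_Y = (158 − 467/4)/(3/2) = 55/2.

5.50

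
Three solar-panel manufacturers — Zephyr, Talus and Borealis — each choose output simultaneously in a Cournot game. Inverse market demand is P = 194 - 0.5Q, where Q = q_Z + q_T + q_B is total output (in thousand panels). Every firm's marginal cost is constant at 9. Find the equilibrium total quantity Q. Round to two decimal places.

Each firm earns π_i = (194 - 0.5Q)q_i - 9q_i.
Setting ∂π_i/∂q_i = 0 with rivals' quantities fixed: 185 - q_i - (1/2)·Σ_{j≠i} q_j = 0.
By symmetry each firm produces the same amount; substituting Σ_{j≠i} q_j = 2q_i yields q_i = 185/2.
Total output Q = 185/2 + 185/2 + 185/2 = 555/2.

277.50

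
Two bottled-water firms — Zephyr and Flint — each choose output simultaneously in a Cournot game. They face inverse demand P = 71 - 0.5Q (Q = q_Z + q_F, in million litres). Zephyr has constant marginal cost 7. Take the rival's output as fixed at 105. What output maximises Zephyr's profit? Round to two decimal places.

With the rival's output fixed at 105, Zephyr's profit is π_Z = (71 - (1/2)·105 - (1/2)q_Z)q_Z - (7q_Z) = (37/2 - (1/2)q_Z)q_Z - (7q_Z).
∂π_Z/∂q_Z = 23/2 - q_Z = 0, so q_Z = 23/2.

11.50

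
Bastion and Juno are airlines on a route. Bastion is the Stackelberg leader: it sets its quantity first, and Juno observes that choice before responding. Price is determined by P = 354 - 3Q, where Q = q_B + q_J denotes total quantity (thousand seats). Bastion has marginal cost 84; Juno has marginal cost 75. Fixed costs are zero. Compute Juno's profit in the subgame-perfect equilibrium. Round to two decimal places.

Solve by backward induction. Given q_B, the follower Juno maximises π_J = (354 - 3q_B - 3q_J)q_J - 75q_J.
∂π_J/∂q_J = 279 - 3q_B - 6q_J = 0 gives the reaction function q_J = (279 - 3q_B)/6.
Bastion substitutes q_J(q_B) into its own profit: π_B = q_B(354 - 3q_B - (279 - 3q_B)/2) - 84q_B = (429/2 - (3/2)q_B)q_B - 84q_B.
Maximising: ∂π_B/∂q_B = 261/2 - 3q_B = 0, giving q_B = 87/2.
Then q_J = (279 - 3·(87/2))/6 = 99/4.
Price P = 354 - 3·(273/4) = 597/4.
Juno's profit: (597/4 - 75)·(99/4) = 1837.6875.

1837.69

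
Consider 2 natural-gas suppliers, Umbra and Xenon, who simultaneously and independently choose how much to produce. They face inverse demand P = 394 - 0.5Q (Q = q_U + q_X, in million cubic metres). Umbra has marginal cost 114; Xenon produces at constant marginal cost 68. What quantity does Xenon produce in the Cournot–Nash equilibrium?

Umbra's profit: π_U = (394 - 0.5Q)q_U - (114q_U). Setting ∂π_U/∂q_U = 0: 280 - q_U - (1/2)(q_X) = 0.
Xenon's first-order condition: 326 - q_X - (1/2)(q_U) = 0.
Best responses: q_U = (280 - (1/2)q_X), q_X = (326 - (1/2)q_U).
Substituting one into the other gives q_U = 156 and q_X = 248.

248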